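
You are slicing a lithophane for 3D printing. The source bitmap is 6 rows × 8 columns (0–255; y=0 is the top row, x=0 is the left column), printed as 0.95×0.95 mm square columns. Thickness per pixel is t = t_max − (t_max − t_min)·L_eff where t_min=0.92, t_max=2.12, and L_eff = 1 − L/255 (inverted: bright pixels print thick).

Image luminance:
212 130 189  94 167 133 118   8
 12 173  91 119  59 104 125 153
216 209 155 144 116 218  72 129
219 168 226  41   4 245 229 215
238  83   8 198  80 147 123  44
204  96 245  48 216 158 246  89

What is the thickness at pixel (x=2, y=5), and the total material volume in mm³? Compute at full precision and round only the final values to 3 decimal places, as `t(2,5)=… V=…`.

t(2,5)=2.073 V=68.378

span = t_max - t_min = 2.12 - 0.92 = 1.200
L(2,5) = 245, L_eff = 1 - 245/255 = 0.039216 (inverted)
t(2,5) = 2.12 - 1.200·0.039216 = 2.073
Σt over all 6·8 pixels = 1288/17 ≈ 75.7647059
V = pitch²·Σt = 0.95²·1288/17 = 68.378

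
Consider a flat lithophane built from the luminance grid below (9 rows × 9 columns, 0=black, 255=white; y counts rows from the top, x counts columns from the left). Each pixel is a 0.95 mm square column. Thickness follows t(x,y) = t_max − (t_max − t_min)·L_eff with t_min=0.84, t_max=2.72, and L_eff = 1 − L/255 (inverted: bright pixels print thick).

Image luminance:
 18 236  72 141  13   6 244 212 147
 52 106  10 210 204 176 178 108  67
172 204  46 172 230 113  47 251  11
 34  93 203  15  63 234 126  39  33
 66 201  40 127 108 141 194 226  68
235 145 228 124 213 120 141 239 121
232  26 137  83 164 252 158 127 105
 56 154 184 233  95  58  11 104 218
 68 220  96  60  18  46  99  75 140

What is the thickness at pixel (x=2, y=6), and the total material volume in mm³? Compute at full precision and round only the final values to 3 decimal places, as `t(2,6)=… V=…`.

span = t_max - t_min = 2.72 - 0.84 = 1.880
L(2,6) = 137, L_eff = 1 - 137/255 = 0.462745 (inverted)
t(2,6) = 2.72 - 1.880·0.462745 = 1.850
Σt over all 9·9 pixels = 305043/2125 ≈ 143.5496471
V = pitch²·Σt = 0.95²·305043/2125 = 129.554

t(2,6)=1.850 V=129.554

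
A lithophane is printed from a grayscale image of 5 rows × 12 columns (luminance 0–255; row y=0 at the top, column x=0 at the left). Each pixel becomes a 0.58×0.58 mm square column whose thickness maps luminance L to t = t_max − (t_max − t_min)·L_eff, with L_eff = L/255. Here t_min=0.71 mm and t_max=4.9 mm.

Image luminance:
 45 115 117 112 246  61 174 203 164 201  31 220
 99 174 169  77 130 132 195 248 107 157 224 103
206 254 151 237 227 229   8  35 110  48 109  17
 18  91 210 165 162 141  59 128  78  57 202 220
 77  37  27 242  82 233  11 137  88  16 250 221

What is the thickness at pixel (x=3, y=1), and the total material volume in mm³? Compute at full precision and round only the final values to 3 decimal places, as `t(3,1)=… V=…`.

span = t_max - t_min = 4.9 - 0.71 = 4.190
L(3,1) = 77, L_eff = 77/255 = 0.301961
t(3,1) = 4.9 - 4.190·0.301961 = 3.635
Σt over all 5·12 pixels = 4108547/25500 ≈ 161.1194902
V = pitch²·Σt = 0.58²·4108547/25500 = 54.201

t(3,1)=3.635 V=54.201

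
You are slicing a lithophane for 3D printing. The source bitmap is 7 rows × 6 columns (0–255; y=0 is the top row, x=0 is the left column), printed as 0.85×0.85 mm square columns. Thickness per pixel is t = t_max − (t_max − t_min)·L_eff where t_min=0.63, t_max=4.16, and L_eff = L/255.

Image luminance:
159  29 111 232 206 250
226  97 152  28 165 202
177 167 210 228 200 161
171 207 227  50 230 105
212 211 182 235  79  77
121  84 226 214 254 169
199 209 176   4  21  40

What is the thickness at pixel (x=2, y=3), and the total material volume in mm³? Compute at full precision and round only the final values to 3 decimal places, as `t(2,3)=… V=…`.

span = t_max - t_min = 4.16 - 0.63 = 3.530
L(2,3) = 227, L_eff = 227/255 = 0.890196
t(2,3) = 4.16 - 3.530·0.890196 = 1.018
Σt over all 7·6 pixels = 2089201/25500 ≈ 81.9294510
V = pitch²·Σt = 0.85²·2089201/25500 = 59.194

t(2,3)=1.018 V=59.194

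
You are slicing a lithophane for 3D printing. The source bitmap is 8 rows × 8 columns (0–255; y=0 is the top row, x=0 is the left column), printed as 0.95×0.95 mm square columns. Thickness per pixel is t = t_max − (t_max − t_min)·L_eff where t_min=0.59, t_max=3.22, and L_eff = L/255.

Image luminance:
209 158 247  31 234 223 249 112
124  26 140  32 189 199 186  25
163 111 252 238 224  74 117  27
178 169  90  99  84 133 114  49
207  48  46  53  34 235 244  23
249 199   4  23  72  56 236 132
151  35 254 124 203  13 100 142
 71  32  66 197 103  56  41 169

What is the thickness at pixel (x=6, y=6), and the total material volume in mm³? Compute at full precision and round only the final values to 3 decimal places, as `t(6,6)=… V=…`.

span = t_max - t_min = 3.22 - 0.59 = 2.630
L(6,6) = 100, L_eff = 100/255 = 0.392157
t(6,6) = 3.22 - 2.630·0.392157 = 2.189
Σt over all 8·8 pixels = 259869/2125 ≈ 122.2912941
V = pitch²·Σt = 0.95²·259869/2125 = 110.368

t(6,6)=2.189 V=110.368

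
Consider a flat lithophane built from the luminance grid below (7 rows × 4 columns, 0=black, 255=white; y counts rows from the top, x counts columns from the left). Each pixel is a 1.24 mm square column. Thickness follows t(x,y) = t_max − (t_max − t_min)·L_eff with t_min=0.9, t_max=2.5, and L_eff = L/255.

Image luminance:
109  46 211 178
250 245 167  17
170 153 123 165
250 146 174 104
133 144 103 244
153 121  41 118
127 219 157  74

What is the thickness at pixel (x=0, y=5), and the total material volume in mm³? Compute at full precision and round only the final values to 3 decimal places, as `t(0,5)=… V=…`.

span = t_max - t_min = 2.5 - 0.9 = 1.600
L(0,5) = 153, L_eff = 153/255 = 0.600000
t(0,5) = 2.5 - 1.600·0.600000 = 1.540
Σt over all 7·4 pixels = 56114/1275 ≈ 44.0109804
V = pitch²·Σt = 1.24²·56114/1275 = 67.671

t(0,5)=1.540 V=67.671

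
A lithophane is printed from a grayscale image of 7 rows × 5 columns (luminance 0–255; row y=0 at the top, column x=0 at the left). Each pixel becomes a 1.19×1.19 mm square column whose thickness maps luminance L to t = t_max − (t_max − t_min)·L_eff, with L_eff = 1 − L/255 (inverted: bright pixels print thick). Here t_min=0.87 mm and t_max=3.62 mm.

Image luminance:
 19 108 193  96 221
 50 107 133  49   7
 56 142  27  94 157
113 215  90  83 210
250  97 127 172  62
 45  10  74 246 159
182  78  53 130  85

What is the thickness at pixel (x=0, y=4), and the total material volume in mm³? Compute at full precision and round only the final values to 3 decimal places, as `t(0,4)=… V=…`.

span = t_max - t_min = 3.62 - 0.87 = 2.750
L(0,4) = 250, L_eff = 1 - 250/255 = 0.019608 (inverted)
t(0,4) = 3.62 - 2.750·0.019608 = 3.566
Σt over all 7·5 pixels = 74399/1020 ≈ 72.9401961
V = pitch²·Σt = 1.19²·74399/1020 = 103.291

t(0,4)=3.566 V=103.291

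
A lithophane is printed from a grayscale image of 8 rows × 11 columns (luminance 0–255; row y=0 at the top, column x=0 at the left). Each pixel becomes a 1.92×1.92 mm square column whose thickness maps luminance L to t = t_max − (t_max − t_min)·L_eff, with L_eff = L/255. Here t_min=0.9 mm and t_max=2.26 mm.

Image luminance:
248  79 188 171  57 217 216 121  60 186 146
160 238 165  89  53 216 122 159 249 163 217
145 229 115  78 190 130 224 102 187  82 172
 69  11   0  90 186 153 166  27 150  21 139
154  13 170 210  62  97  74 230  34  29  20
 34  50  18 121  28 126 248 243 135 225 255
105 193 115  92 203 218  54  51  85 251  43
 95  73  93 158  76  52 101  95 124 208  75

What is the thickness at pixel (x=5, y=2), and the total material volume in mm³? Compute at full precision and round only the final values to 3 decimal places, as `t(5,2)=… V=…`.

span = t_max - t_min = 2.26 - 0.9 = 1.360
L(5,2) = 130, L_eff = 130/255 = 0.509804
t(5,2) = 2.26 - 1.360·0.509804 = 1.567
Σt over all 8·11 pixels = 138.496
V = pitch²·Σt = 1.92²·138.496 = 510.552

t(5,2)=1.567 V=510.552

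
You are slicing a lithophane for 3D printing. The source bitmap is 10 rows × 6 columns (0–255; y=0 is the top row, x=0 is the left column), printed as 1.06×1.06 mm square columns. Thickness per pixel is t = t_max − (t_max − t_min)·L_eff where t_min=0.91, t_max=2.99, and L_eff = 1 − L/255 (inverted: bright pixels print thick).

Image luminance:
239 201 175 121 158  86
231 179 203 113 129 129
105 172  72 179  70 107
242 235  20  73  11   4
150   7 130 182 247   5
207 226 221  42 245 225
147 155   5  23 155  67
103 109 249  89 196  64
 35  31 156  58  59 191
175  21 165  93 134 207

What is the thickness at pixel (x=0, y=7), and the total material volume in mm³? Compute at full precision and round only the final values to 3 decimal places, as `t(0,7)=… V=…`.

span = t_max - t_min = 2.99 - 0.91 = 2.080
L(0,7) = 103, L_eff = 1 - 103/255 = 0.596078 (inverted)
t(0,7) = 2.99 - 2.080·0.596078 = 1.750
Σt over all 10·6 pixels = 755131/6375 ≈ 118.4519216
V = pitch²·Σt = 1.06²·755131/6375 = 133.093

t(0,7)=1.750 V=133.093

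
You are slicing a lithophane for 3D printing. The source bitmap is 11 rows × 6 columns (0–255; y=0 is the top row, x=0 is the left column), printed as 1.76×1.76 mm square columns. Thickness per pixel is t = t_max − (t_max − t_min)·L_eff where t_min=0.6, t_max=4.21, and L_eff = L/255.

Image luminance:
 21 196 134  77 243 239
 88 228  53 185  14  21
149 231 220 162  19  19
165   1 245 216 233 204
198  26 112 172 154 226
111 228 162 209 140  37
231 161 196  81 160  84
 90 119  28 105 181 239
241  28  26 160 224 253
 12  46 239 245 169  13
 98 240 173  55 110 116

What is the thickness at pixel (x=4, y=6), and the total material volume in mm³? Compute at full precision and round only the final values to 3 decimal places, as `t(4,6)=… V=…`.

span = t_max - t_min = 4.21 - 0.6 = 3.610
L(4,6) = 160, L_eff = 160/255 = 0.627451
t(4,6) = 4.21 - 3.610·0.627451 = 1.945
Σt over all 11·6 pixels = 1247403/8500 ≈ 146.7532941
V = pitch²·Σt = 1.76²·1247403/8500 = 454.583

t(4,6)=1.945 V=454.583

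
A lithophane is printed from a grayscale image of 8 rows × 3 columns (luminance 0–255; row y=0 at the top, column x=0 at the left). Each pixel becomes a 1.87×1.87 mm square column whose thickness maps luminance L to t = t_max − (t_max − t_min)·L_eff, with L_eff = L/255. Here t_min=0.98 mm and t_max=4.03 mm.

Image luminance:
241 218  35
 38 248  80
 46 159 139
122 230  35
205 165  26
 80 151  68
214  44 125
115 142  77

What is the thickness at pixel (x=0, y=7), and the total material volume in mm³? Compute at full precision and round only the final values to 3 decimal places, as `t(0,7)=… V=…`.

t(0,7)=2.655 V=212.618

span = t_max - t_min = 4.03 - 0.98 = 3.050
L(0,7) = 115, L_eff = 115/255 = 0.450980
t(0,7) = 4.03 - 3.050·0.450980 = 2.655
Σt over all 8·3 pixels = 103363/1700 ≈ 60.8017647
V = pitch²·Σt = 1.87²·103363/1700 = 212.618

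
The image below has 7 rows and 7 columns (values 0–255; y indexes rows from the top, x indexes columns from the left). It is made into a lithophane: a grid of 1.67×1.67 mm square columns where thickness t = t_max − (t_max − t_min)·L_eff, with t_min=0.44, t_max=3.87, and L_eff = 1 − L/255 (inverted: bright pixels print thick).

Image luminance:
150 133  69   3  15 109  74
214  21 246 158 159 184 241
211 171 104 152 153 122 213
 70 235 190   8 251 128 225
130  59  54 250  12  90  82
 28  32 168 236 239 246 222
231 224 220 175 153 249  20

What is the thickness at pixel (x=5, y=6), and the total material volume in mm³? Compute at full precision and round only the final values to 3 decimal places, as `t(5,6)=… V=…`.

t(5,6)=3.789 V=327.562

span = t_max - t_min = 3.87 - 0.44 = 3.430
L(5,6) = 249, L_eff = 1 - 249/255 = 0.023529 (inverted)
t(5,6) = 3.87 - 3.430·0.023529 = 3.789
Σt over all 7·7 pixels = 2995027/25500 ≈ 117.4520392
V = pitch²·Σt = 1.67²·2995027/25500 = 327.562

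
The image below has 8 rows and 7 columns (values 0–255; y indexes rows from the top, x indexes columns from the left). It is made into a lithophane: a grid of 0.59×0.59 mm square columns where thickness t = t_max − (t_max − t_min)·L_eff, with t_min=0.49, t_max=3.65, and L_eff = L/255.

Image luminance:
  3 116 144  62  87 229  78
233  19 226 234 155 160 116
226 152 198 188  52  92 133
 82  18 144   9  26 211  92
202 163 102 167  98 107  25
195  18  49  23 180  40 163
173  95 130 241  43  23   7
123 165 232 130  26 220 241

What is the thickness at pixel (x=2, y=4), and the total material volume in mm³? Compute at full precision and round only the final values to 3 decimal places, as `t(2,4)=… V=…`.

t(2,4)=2.386 V=41.534

span = t_max - t_min = 3.65 - 0.49 = 3.160
L(2,4) = 102, L_eff = 102/255 = 0.400000
t(2,4) = 3.65 - 3.160·0.400000 = 2.386
Σt over all 8·7 pixels = 760636/6375 ≈ 119.3154510
V = pitch²·Σt = 0.59²·760636/6375 = 41.534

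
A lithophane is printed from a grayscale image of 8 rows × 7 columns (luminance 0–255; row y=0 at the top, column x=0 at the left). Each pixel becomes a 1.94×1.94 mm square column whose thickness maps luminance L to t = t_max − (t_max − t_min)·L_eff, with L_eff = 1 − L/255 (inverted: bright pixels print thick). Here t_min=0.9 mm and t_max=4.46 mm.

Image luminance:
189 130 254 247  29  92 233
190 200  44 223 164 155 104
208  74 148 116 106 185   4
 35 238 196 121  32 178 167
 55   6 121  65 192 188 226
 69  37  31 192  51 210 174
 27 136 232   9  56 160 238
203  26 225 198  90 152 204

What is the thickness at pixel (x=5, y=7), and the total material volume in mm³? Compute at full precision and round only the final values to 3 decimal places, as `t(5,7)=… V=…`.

t(5,7)=3.022 V=590.850

span = t_max - t_min = 4.46 - 0.9 = 3.560
L(5,7) = 152, L_eff = 1 - 152/255 = 0.403922 (inverted)
t(5,7) = 4.46 - 3.560·0.403922 = 3.022
Σt over all 8·7 pixels = 66721/425 ≈ 156.9905882
V = pitch²·Σt = 1.94²·66721/425 = 590.850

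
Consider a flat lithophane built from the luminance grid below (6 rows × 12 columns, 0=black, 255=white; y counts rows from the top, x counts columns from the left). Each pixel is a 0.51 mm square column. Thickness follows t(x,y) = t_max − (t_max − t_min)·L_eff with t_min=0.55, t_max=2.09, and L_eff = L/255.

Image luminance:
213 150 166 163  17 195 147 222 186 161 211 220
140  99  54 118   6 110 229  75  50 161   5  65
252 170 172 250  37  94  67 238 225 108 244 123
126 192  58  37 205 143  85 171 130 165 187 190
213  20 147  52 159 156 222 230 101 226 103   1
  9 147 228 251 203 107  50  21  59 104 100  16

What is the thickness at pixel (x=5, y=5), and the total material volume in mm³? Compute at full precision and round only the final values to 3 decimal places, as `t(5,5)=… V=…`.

span = t_max - t_min = 2.09 - 0.55 = 1.540
L(5,5) = 107, L_eff = 107/255 = 0.419608
t(5,5) = 2.09 - 1.540·0.419608 = 1.444
Σt over all 6·12 pixels = 1167331/12750 ≈ 91.5553725
V = pitch²·Σt = 0.51²·1167331/12750 = 23.814

t(5,5)=1.444 V=23.814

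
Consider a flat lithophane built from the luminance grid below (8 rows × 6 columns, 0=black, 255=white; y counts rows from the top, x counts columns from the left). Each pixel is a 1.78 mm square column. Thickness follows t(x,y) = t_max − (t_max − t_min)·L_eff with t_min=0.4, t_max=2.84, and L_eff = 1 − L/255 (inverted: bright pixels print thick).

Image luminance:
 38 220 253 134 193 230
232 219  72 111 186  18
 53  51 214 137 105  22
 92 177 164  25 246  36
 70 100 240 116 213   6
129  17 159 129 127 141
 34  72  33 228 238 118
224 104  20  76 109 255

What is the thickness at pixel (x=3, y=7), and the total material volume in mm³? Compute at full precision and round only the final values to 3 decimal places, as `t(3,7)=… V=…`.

span = t_max - t_min = 2.84 - 0.4 = 2.440
L(3,7) = 76, L_eff = 1 - 76/255 = 0.701961 (inverted)
t(3,7) = 2.84 - 2.440·0.701961 = 1.127
Σt over all 8·6 pixels = 166582/2125 ≈ 78.3915294
V = pitch²·Σt = 1.78²·166582/2125 = 248.376

t(3,7)=1.127 V=248.376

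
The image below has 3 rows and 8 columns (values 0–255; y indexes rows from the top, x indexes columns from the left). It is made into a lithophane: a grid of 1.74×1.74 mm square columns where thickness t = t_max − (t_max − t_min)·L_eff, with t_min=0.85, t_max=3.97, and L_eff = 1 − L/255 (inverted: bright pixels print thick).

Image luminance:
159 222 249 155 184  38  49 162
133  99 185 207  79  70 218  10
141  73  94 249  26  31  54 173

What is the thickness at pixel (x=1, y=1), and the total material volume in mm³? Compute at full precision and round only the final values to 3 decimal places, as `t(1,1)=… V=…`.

t(1,1)=2.061 V=175.116

span = t_max - t_min = 3.97 - 0.85 = 3.120
L(1,1) = 99, L_eff = 1 - 99/255 = 0.611765 (inverted)
t(1,1) = 3.97 - 3.120·0.611765 = 2.061
Σt over all 3·8 pixels = 57.84
V = pitch²·Σt = 1.74²·57.84 = 175.116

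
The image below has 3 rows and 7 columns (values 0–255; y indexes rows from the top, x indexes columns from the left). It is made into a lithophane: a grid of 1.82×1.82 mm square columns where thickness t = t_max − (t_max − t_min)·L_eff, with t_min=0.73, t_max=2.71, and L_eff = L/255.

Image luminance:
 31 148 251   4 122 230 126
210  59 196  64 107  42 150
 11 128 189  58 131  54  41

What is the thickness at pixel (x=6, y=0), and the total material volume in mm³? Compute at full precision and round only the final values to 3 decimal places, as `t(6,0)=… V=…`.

t(6,0)=1.732 V=128.016

span = t_max - t_min = 2.71 - 0.73 = 1.980
L(6,0) = 126, L_eff = 126/255 = 0.494118
t(6,0) = 2.71 - 1.980·0.494118 = 1.732
Σt over all 3·7 pixels = 328503/8500 ≈ 38.6474118
V = pitch²·Σt = 1.82²·328503/8500 = 128.016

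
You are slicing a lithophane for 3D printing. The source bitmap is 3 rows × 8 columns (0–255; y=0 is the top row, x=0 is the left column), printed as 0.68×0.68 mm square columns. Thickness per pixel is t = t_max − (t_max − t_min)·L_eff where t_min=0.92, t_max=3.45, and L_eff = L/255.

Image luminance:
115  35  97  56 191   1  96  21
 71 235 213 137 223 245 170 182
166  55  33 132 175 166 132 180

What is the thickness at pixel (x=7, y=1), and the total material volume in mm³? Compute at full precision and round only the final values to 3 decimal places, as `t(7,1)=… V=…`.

t(7,1)=1.644 V=23.941

span = t_max - t_min = 3.45 - 0.92 = 2.530
L(7,1) = 182, L_eff = 182/255 = 0.713725
t(7,1) = 3.45 - 2.530·0.713725 = 1.644
Σt over all 3·8 pixels = 1320269/25500 ≈ 51.7752549
V = pitch²·Σt = 0.68²·1320269/25500 = 23.941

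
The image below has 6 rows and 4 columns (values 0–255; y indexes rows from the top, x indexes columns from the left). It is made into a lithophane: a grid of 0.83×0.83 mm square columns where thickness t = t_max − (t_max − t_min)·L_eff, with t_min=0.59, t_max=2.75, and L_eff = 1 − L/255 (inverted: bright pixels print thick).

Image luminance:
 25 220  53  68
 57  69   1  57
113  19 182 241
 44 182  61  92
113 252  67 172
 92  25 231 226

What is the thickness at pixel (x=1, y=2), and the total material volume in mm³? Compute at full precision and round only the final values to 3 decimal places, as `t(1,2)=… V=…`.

t(1,2)=0.751 V=25.289

span = t_max - t_min = 2.75 - 0.59 = 2.160
L(1,2) = 19, L_eff = 1 - 19/255 = 0.925490 (inverted)
t(1,2) = 2.75 - 2.160·0.925490 = 0.751
Σt over all 6·4 pixels = 78006/2125 ≈ 36.7087059
V = pitch²·Σt = 0.83²·78006/2125 = 25.289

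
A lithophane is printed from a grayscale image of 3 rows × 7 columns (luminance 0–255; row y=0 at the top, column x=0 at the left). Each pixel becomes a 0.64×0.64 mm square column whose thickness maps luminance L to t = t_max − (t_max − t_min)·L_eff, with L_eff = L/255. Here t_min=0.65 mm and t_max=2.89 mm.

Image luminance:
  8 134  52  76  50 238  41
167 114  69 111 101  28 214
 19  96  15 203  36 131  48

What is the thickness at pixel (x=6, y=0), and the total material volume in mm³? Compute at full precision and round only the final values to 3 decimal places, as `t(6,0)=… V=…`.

t(6,0)=2.530 V=17.839

span = t_max - t_min = 2.89 - 0.65 = 2.240
L(6,0) = 41, L_eff = 41/255 = 0.160784
t(6,0) = 2.89 - 2.240·0.160784 = 2.530
Σt over all 3·7 pixels = 1110571/25500 ≈ 43.5518039
V = pitch²·Σt = 0.64²·1110571/25500 = 17.839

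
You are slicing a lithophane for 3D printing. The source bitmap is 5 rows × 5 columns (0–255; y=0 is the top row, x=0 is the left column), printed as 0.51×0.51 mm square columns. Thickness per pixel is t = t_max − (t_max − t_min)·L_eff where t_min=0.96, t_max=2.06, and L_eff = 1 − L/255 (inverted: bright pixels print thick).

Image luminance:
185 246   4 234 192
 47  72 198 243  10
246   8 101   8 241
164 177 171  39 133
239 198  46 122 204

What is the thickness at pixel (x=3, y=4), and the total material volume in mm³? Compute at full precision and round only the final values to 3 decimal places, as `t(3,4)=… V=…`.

span = t_max - t_min = 2.06 - 0.96 = 1.100
L(3,4) = 122, L_eff = 1 - 122/255 = 0.521569 (inverted)
t(3,4) = 2.06 - 1.100·0.521569 = 1.486
Σt over all 5·5 pixels = 16668/425 ≈ 39.2188235
V = pitch²·Σt = 0.51²·16668/425 = 10.201

t(3,4)=1.486 V=10.201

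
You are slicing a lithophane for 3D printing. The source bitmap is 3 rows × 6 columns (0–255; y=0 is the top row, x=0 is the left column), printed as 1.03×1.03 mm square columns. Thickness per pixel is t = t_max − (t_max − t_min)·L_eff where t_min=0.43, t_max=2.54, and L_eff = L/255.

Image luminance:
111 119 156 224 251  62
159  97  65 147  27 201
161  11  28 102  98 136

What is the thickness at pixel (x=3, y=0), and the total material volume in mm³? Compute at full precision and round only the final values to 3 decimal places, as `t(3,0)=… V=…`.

t(3,0)=0.687 V=29.587

span = t_max - t_min = 2.54 - 0.43 = 2.110
L(3,0) = 224, L_eff = 224/255 = 0.878431
t(3,0) = 2.54 - 2.110·0.878431 = 0.687
Σt over all 3·6 pixels = 142231/5100 ≈ 27.8884314
V = pitch²·Σt = 1.03²·142231/5100 = 29.587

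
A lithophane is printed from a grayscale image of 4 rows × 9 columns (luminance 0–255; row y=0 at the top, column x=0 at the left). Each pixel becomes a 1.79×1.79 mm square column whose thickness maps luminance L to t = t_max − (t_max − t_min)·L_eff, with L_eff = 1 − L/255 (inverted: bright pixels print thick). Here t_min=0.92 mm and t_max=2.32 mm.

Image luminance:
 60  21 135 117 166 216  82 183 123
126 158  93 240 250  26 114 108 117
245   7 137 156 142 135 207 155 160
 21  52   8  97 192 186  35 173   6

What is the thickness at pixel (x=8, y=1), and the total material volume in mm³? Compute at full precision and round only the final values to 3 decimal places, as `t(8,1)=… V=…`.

t(8,1)=1.562 V=184.383

span = t_max - t_min = 2.32 - 0.92 = 1.400
L(8,1) = 117, L_eff = 1 - 117/255 = 0.541176 (inverted)
t(8,1) = 2.32 - 1.400·0.541176 = 1.562
Σt over all 4·9 pixels = 24457/425 ≈ 57.5458824
V = pitch²·Σt = 1.79²·24457/425 = 184.383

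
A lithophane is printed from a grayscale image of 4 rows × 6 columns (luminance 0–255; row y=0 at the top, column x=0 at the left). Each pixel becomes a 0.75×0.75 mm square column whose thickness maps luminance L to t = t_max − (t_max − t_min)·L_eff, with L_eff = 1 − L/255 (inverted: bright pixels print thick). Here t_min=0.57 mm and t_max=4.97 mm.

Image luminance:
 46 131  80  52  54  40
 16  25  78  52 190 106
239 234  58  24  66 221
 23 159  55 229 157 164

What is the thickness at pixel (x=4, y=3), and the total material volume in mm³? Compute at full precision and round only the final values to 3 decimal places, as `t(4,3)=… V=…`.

t(4,3)=3.279 V=31.950

span = t_max - t_min = 4.97 - 0.57 = 4.400
L(4,3) = 157, L_eff = 1 - 157/255 = 0.384314 (inverted)
t(4,3) = 4.97 - 4.400·0.384314 = 3.279
Σt over all 4·6 pixels = 56.8
V = pitch²·Σt = 0.75²·56.8 = 31.950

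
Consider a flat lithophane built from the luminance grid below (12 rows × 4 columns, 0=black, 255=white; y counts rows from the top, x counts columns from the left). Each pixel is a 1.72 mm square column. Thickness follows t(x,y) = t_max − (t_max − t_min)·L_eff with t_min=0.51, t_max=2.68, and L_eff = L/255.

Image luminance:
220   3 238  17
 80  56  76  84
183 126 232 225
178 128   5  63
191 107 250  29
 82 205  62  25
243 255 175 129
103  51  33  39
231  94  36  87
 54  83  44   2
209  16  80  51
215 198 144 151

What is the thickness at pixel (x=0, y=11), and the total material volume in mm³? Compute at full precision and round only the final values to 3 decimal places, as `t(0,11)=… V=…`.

t(0,11)=0.850 V=239.888

span = t_max - t_min = 2.68 - 0.51 = 2.170
L(0,11) = 215, L_eff = 215/255 = 0.843137
t(0,11) = 2.68 - 2.170·0.843137 = 0.850
Σt over all 12·4 pixels = 516931/6375 ≈ 81.0872157
V = pitch²·Σt = 1.72²·516931/6375 = 239.888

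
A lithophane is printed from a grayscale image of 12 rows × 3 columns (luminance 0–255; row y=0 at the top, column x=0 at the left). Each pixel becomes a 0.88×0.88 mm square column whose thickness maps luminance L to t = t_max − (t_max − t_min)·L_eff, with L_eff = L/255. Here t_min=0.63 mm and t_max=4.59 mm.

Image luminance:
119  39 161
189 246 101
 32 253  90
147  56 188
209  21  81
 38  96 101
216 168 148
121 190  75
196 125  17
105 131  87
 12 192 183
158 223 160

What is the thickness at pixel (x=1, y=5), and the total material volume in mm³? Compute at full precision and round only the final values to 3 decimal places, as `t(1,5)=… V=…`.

t(1,5)=3.099 V=71.752

span = t_max - t_min = 4.59 - 0.63 = 3.960
L(1,5) = 96, L_eff = 96/255 = 0.376471
t(1,5) = 4.59 - 3.960·0.376471 = 3.099
Σt over all 12·3 pixels = 196893/2125 ≈ 92.6555294
V = pitch²·Σt = 0.88²·196893/2125 = 71.752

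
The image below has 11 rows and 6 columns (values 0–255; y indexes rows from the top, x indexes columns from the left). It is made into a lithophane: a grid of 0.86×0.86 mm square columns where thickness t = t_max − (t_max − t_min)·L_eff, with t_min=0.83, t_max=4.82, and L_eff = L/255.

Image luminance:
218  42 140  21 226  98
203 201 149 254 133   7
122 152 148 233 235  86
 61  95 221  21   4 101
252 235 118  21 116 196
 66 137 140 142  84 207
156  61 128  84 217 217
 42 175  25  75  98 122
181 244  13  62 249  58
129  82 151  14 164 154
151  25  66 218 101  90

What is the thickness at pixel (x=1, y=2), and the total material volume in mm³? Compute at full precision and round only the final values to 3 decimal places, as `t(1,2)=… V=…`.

t(1,2)=2.442 V=137.644

span = t_max - t_min = 4.82 - 0.83 = 3.990
L(1,2) = 152, L_eff = 152/255 = 0.596078
t(1,2) = 4.82 - 3.990·0.596078 = 2.442
Σt over all 11·6 pixels = 1581899/8500 ≈ 186.1057647
V = pitch²·Σt = 0.86²·1581899/8500 = 137.644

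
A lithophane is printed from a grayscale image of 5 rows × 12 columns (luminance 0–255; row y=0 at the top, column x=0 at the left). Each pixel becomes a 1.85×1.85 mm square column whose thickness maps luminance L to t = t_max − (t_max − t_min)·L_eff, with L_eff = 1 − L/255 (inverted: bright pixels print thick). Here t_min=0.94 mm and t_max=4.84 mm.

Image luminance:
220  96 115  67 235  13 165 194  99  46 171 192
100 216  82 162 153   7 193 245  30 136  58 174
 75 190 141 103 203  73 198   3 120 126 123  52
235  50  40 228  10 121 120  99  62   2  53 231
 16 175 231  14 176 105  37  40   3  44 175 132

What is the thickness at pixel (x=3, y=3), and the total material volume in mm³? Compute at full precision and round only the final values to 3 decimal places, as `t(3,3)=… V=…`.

t(3,3)=4.427 V=558.129

span = t_max - t_min = 4.84 - 0.94 = 3.900
L(3,3) = 228, L_eff = 1 - 228/255 = 0.105882 (inverted)
t(3,3) = 4.84 - 3.900·0.105882 = 4.427
Σt over all 5·12 pixels = 27723/170 ≈ 163.0764706
V = pitch²·Σt = 1.85²·27723/170 = 558.129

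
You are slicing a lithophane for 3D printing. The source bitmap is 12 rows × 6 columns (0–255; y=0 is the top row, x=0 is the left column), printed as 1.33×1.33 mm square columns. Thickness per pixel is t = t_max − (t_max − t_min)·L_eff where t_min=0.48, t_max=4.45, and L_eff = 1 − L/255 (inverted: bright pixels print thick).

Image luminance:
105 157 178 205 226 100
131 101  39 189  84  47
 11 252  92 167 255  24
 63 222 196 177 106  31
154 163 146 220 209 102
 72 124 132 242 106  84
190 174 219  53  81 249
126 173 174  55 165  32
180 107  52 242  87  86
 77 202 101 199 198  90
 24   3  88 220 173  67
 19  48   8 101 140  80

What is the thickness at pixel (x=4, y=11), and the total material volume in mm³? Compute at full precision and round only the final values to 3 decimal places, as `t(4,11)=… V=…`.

t(4,11)=2.660 V=314.357

span = t_max - t_min = 4.45 - 0.48 = 3.970
L(4,11) = 140, L_eff = 1 - 140/255 = 0.450980 (inverted)
t(4,11) = 4.45 - 3.970·0.450980 = 2.660
Σt over all 12·6 pixels = 302113/1700 ≈ 177.7135294
V = pitch²·Σt = 1.33²·302113/1700 = 314.357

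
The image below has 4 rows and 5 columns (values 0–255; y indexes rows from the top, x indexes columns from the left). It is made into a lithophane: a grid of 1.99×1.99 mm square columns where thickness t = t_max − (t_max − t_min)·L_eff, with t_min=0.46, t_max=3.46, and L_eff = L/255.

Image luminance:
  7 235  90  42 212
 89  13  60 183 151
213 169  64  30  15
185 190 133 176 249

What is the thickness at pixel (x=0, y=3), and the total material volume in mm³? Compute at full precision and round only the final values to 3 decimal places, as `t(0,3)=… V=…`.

span = t_max - t_min = 3.46 - 0.46 = 3.000
L(0,3) = 185, L_eff = 185/255 = 0.725490
t(0,3) = 3.46 - 3.000·0.725490 = 1.284
Σt over all 4·5 pixels = 3376/85 ≈ 39.7176471
V = pitch²·Σt = 1.99²·3376/85 = 157.286

t(0,3)=1.284 V=157.286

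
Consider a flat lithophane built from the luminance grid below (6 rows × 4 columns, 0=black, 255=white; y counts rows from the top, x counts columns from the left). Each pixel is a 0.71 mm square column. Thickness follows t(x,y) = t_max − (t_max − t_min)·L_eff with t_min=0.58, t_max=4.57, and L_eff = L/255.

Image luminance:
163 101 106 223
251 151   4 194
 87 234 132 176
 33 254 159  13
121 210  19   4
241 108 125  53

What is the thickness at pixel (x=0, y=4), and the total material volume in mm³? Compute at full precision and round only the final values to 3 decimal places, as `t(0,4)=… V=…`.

span = t_max - t_min = 4.57 - 0.58 = 3.990
L(0,4) = 121, L_eff = 121/255 = 0.474510
t(0,4) = 4.57 - 3.990·0.474510 = 2.677
Σt over all 6·4 pixels = 60.204
V = pitch²·Σt = 0.71²·60.204 = 30.349

t(0,4)=2.677 V=30.349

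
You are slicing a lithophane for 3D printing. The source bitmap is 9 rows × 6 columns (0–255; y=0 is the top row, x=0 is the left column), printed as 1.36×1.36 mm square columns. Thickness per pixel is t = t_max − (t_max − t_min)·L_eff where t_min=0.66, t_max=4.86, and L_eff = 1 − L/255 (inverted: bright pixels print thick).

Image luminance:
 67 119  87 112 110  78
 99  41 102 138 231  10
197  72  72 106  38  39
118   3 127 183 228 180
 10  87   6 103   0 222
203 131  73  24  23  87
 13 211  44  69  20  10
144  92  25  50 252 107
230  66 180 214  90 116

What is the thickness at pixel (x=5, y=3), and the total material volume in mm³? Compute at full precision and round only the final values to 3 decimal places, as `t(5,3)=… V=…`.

span = t_max - t_min = 4.86 - 0.66 = 4.200
L(5,3) = 180, L_eff = 1 - 180/255 = 0.294118 (inverted)
t(5,3) = 4.86 - 4.200·0.294118 = 3.625
Σt over all 9·6 pixels = 10672/85 ≈ 125.5529412
V = pitch²·Σt = 1.36²·10672/85 = 232.223

t(5,3)=3.625 V=232.223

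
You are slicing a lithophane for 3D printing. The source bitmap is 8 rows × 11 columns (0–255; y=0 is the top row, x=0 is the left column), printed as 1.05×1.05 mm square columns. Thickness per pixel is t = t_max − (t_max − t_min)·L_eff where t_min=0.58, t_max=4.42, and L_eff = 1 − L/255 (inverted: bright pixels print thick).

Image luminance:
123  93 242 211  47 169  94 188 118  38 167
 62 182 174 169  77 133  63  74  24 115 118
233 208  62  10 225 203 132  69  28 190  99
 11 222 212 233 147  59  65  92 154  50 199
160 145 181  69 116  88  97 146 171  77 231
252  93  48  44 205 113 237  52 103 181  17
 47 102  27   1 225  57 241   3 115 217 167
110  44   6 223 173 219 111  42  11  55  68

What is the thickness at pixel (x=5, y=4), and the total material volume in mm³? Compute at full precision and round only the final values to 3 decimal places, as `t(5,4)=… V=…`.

t(5,4)=1.905 V=233.485

span = t_max - t_min = 4.42 - 0.58 = 3.840
L(5,4) = 88, L_eff = 1 - 88/255 = 0.654902 (inverted)
t(5,4) = 4.42 - 3.840·0.654902 = 1.905
Σt over all 8·11 pixels = 450028/2125 ≈ 211.7778824
V = pitch²·Σt = 1.05²·450028/2125 = 233.485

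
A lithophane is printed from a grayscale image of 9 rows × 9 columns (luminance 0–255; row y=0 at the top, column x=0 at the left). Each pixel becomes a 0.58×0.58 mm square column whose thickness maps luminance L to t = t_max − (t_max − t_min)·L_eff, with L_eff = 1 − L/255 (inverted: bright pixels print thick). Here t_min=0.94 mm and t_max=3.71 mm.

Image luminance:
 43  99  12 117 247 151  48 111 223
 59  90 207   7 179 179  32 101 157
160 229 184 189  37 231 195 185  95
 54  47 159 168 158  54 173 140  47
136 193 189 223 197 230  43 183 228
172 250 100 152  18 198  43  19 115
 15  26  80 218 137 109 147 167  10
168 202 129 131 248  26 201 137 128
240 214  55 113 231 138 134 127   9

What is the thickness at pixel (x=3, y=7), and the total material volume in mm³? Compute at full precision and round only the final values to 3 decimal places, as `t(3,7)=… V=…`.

span = t_max - t_min = 3.71 - 0.94 = 2.770
L(3,7) = 131, L_eff = 1 - 131/255 = 0.486275 (inverted)
t(3,7) = 3.71 - 2.770·0.486275 = 2.363
Σt over all 9·9 pixels = 2466031/12750 ≈ 193.4141961
V = pitch²·Σt = 0.58²·2466031/12750 = 65.065

t(3,7)=2.363 V=65.065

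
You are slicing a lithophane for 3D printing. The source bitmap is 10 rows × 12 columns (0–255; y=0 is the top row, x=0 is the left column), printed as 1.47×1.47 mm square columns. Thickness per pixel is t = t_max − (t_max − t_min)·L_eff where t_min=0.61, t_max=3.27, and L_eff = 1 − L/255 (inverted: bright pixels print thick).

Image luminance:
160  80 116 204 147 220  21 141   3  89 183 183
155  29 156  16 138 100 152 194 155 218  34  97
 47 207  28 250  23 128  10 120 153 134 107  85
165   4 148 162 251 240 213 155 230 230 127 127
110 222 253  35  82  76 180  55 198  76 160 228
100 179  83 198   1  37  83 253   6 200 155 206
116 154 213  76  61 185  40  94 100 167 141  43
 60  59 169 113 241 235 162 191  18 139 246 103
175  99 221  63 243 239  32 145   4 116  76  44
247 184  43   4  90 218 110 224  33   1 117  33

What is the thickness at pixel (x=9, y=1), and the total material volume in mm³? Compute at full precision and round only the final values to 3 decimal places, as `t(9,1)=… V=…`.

span = t_max - t_min = 3.27 - 0.61 = 2.660
L(9,1) = 218, L_eff = 1 - 218/255 = 0.145098 (inverted)
t(9,1) = 3.27 - 2.660·0.145098 = 2.884
Σt over all 10·12 pixels = 1490617/6375 ≈ 233.8222745
V = pitch²·Σt = 1.47²·1490617/6375 = 505.267

t(9,1)=2.884 V=505.267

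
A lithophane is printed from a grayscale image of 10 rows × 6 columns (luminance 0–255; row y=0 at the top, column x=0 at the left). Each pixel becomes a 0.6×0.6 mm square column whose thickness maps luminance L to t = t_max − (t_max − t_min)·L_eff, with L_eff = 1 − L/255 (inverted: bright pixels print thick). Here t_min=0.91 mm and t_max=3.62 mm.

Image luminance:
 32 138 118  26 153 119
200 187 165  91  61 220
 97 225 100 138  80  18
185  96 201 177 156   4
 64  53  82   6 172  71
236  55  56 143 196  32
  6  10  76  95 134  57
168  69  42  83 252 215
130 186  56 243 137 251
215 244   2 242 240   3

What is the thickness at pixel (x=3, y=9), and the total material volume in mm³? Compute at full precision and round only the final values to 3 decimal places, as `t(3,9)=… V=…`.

t(3,9)=3.482 V=47.619

span = t_max - t_min = 3.62 - 0.91 = 2.710
L(3,9) = 242, L_eff = 1 - 242/255 = 0.050980 (inverted)
t(3,9) = 3.62 - 2.710·0.050980 = 3.482
Σt over all 10·6 pixels = 3373039/25500 ≈ 132.2760392
V = pitch²·Σt = 0.6²·3373039/25500 = 47.619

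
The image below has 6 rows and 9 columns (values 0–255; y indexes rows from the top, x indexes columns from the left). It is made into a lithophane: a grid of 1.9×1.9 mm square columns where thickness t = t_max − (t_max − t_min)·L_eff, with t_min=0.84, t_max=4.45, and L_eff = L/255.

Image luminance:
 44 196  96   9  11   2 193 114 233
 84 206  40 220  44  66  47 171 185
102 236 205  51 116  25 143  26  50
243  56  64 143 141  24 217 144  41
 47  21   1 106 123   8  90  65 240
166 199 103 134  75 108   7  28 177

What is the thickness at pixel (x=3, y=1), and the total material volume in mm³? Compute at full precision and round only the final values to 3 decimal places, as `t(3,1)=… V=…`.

t(3,1)=1.335 V=576.893

span = t_max - t_min = 4.45 - 0.84 = 3.610
L(3,1) = 220, L_eff = 220/255 = 0.862745
t(3,1) = 4.45 - 3.610·0.862745 = 1.335
Σt over all 6·9 pixels = 1018751/6375 ≈ 159.8040784
V = pitch²·Σt = 1.9²·1018751/6375 = 576.893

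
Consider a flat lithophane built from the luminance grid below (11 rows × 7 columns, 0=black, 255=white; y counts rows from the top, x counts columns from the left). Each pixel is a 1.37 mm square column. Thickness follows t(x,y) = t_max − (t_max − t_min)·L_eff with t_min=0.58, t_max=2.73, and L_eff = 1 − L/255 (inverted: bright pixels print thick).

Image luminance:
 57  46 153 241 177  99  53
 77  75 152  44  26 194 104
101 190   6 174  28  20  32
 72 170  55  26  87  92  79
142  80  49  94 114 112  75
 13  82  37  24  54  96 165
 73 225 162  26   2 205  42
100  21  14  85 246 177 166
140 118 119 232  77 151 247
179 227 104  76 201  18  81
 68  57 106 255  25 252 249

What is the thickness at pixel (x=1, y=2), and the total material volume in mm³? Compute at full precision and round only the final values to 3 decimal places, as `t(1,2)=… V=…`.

span = t_max - t_min = 2.73 - 0.58 = 2.150
L(1,2) = 190, L_eff = 1 - 190/255 = 0.254902 (inverted)
t(1,2) = 2.73 - 2.150·0.254902 = 2.182
Σt over all 11·7 pixels = 116873/1020 ≈ 114.5813725
V = pitch²·Σt = 1.37²·116873/1020 = 215.058

t(1,2)=2.182 V=215.058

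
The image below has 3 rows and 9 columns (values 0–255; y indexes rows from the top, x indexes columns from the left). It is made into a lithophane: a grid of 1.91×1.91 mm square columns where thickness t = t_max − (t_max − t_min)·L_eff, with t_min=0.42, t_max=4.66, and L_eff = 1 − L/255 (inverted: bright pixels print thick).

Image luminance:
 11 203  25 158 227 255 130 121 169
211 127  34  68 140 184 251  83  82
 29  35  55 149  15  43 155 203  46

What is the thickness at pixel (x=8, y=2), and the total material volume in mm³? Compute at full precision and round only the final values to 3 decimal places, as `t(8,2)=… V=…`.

t(8,2)=1.185 V=236.023

span = t_max - t_min = 4.66 - 0.42 = 4.240
L(8,2) = 46, L_eff = 1 - 46/255 = 0.819608 (inverted)
t(8,2) = 4.66 - 4.240·0.819608 = 1.185
Σt over all 3·9 pixels = 824893/12750 ≈ 64.6974902
V = pitch²·Σt = 1.91²·824893/12750 = 236.023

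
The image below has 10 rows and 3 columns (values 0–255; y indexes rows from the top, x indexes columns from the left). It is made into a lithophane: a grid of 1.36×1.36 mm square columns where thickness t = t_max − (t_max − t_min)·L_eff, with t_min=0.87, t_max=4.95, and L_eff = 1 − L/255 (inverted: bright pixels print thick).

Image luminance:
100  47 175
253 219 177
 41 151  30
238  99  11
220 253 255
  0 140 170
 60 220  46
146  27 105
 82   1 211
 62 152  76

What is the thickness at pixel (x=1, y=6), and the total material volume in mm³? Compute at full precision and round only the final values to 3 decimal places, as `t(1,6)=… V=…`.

t(1,6)=4.390 V=159.754

span = t_max - t_min = 4.95 - 0.87 = 4.080
L(1,6) = 220, L_eff = 1 - 220/255 = 0.137255 (inverted)
t(1,6) = 4.95 - 4.080·0.137255 = 4.390
Σt over all 10·3 pixels = 86.372
V = pitch²·Σt = 1.36²·86.372 = 159.754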